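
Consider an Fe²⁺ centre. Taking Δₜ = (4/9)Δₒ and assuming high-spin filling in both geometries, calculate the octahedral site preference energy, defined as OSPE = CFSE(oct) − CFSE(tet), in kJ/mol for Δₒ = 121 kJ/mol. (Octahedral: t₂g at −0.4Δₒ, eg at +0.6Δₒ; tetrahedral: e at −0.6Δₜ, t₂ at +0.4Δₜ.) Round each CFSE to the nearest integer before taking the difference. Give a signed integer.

Fe²⁺: group 8, so d-count = 8 − 2 = 6.
Octahedral high-spin t₂g⁴ eg²: CFSE = -0.4 × 121 = -48 kJ/mol.
Tetrahedral e³ t₂³ gives -0.6Δₜ = -0.6 × (4/9) × 121 = -32 kJ/mol.
OSPE = -48 − (-32) = -16 kJ/mol.

-16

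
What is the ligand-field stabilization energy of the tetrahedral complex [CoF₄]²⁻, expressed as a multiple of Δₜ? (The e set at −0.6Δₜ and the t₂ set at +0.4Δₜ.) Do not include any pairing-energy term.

Each F⁻ contributes -1; 4 × (-1) = -4. With overall charge -2, Co is in the +2 oxidation state.
Co is in group 9, so Co²⁺ is d⁷ (9 − 2 = 7).
Tetrahedral splitting is small, so the complex is high-spin.
Configuration: e⁴ t₂³.
CFSE = 4(-0.6Δₜ) + 3(0.4Δₜ) = -2.4Δₜ + 1.2Δₜ = -1.2Δₜ.

-1.2 Δₜ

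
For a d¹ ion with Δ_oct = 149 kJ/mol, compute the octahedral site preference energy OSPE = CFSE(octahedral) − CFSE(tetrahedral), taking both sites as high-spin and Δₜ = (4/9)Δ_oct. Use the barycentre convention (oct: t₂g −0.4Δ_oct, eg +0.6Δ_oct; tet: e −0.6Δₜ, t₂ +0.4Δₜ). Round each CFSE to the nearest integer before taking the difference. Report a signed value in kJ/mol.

Octahedral high-spin t₂g¹ eg⁰: CFSE = -0.4 × 149 = -60 kJ/mol.
In a tetrahedral site the filling is e¹ t₂⁰: CFSE(tet) = -0.6Δₜ = -0.6 × (4/9)(149) = -40 kJ/mol.
OSPE = CFSE(oct) − CFSE(tet) = -60 − (-40) = -20 kJ/mol.

-20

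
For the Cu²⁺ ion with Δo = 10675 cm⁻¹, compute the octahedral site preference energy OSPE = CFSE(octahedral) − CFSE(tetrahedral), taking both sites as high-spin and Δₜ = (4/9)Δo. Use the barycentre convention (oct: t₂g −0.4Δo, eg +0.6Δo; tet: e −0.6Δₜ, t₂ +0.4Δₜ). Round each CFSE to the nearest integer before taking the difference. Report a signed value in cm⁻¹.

-4507

Cu²⁺: group 11, so d-count = 11 − 2 = 9.
In an octahedral site d⁹ (HS) is t₂g⁶ eg³, giving CFSE(oct) = -0.6Δo = -6405 cm⁻¹.
Tetrahedral e⁴ t₂⁵ gives -0.4Δₜ = -0.4 × (4/9) × 10675 = -1898 cm⁻¹.
OSPE = -6405 − (-1898) = -4507 cm⁻¹.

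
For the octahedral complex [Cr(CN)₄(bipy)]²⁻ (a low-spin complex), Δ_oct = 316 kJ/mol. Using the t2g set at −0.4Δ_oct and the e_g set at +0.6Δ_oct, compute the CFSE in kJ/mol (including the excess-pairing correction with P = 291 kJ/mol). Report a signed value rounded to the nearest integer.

Ligand charges: 4×(-1) from CN⁻ and 1×(+0) from bipy sum to -4; with overall charge -2, Cr is +2.
Cr²⁺: group 6, so d-count = 6 − 2 = 4.
Configuration: t2g^4 e_g^0.
CFSE(orbital) = 4×(-0.4Δ_oct) + 0×(0.6Δ_oct) = -1.6Δ_oct; with Δ_oct = 316 kJ/mol that is -506 kJ/mol.
Relative to high-spin t2g^3 e_g^1 (0 paired), the low-spin configuration has 1 additional pair, contributing +1 × 291 = +291 kJ/mol.
Combining: -506 + 291 = -215 kJ/mol.

-215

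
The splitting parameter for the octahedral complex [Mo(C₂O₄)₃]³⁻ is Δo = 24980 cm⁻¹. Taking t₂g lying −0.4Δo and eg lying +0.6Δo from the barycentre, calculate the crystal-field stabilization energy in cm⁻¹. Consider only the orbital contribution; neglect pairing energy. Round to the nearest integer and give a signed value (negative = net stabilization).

-29976

Each C₂O₄²⁻ contributes -2; 3 × (-2) = -6. With overall charge -3, Mo is in the +3 oxidation state.
Mo³⁺: group 6, so d-count = 6 − 3 = 3.
The d³ electrons fill as t₂g³ eg⁰.
The orbital stabilization is -1.2Δo = -1.2 × 24980 = -29976 cm⁻¹.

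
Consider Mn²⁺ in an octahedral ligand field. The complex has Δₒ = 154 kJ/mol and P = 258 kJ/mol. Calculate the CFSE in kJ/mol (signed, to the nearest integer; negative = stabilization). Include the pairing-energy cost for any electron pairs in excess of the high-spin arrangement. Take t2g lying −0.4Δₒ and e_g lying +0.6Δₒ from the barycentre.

0

Mn is in group 7, so Mn²⁺ is d⁵ (7 − 2 = 5).
With Δₒ < P the complex is high-spin.
That gives t2g^3 e_g^2.
Orbital CFSE = 0.0Δₒ = 0.0 × 154 = 0 kJ/mol.
High-spin has no excess pairs, so no pairing correction applies.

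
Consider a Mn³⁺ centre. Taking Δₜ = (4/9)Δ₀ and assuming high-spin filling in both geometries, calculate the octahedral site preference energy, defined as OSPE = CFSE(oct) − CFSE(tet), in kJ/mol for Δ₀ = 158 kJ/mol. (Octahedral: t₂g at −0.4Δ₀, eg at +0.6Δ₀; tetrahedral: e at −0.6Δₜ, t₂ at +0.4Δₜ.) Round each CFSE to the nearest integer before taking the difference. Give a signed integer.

Mn sits in group 7; removing 3 electrons leaves Mn³⁺ with 7 − 3 = 4 d electrons.
In an octahedral site d⁴ (HS) is t2g^3 e_g^1, giving CFSE(oct) = -0.6Δ₀ = -95 kJ/mol.
In a tetrahedral site the filling is e^2 t2^2: CFSE(tet) = -0.4Δₜ = -0.4 × (4/9)(158) = -28 kJ/mol.
Subtracting, OSPE = -95 − (-28) = -67 kJ/mol.

-67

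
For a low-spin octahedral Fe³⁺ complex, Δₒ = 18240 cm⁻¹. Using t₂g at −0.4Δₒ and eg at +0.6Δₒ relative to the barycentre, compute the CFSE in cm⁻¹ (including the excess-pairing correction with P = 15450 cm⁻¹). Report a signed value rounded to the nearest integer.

-5580

Group 8 minus oxidation state +3 gives a d⁵ configuration for Fe³⁺.
Configuration: t₂g⁵ eg⁰.
Orbital CFSE = 5(-0.4) + 0(0.6) = -2.0Δₒ = -2.0 × 18240 = -36480 cm⁻¹.
Relative to high-spin t₂g³ eg² (0 paired), the low-spin configuration has 2 additional pairs, contributing +2 × 15450 = +30900 cm⁻¹.
Net CFSE = -36480 + 30900 = -5580 cm⁻¹.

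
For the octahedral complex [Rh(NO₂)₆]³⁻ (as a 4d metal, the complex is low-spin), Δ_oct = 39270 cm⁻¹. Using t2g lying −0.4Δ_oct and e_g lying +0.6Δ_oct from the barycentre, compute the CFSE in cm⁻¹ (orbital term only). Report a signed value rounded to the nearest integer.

Each NO₂⁻ contributes -1; 6 × (-1) = -6. With overall charge -3, Rh is in the +3 oxidation state.
Group 9 minus oxidation state +3 gives a d⁶ configuration for Rh³⁺.
Electron filling gives t2g^6 e_g^0.
The orbital stabilization is -2.4Δ_oct = -2.4 × 39270 = -94248 cm⁻¹.

-94248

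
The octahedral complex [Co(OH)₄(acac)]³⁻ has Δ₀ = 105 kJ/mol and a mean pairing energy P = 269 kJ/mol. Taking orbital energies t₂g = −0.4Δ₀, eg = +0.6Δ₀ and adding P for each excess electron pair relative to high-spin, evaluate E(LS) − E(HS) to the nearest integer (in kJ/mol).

164

Ligand charges: 4×(-1) from OH⁻ and 1×(-1) from acac⁻ sum to -5; with overall charge -3, Co is +2.
Group 9 minus oxidation state +2 gives a d⁷ configuration for Co²⁺.
In the high-spin limit (t₂g⁵ eg²) the orbital term is -0.8Δ₀ = -84 kJ/mol, with no excess pairing.
Low-spin t₂g⁶ eg¹ gives -1.8Δ₀ = -189 kJ/mol, but forming 1 extra pair costs 1P = 269 kJ/mol, so E(LS) = -189 + 269 = 80 kJ/mol.
Thus E(LS) − E(HS) = 164 kJ/mol.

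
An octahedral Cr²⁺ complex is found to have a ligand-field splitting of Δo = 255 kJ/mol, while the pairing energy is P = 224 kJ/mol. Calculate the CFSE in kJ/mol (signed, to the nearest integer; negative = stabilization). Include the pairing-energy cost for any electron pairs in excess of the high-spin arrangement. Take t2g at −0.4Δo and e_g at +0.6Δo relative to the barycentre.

-184

Group 6 minus oxidation state +2 gives a d⁴ configuration for Cr²⁺.
With Δo > P the complex is low-spin.
That gives t2g^4 e_g^0.
Orbital CFSE = -1.6Δo = -1.6 × 255 = -408 kJ/mol.
Excess pairs vs high-spin: 1 − 0 = 1; pairing cost = +224 kJ/mol.
Net CFSE = -408 + 224 = -184 kJ/mol.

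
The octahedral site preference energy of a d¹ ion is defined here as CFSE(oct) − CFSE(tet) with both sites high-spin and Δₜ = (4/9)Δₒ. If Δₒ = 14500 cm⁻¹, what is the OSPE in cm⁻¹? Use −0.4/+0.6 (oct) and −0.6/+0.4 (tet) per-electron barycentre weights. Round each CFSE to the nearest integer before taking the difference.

-1933

Octahedral (high-spin): t₂g¹ eg⁰, CFSE = 1(−0.4) + 0(+0.6) = -0.4Δₒ = -0.4 × 14500 = -5800 cm⁻¹.
Tetrahedral: e¹ t₂⁰, CFSE = 1(−0.6) + 0(+0.4) = -0.6Δₜ = -0.6 × (4/9) × 14500 = -3867 cm⁻¹.
Subtracting, OSPE = -5800 − (-3867) = -1933 cm⁻¹.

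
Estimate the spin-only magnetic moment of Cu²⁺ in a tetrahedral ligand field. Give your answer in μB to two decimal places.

1.73 μB

Cu sits in group 11; removing 2 electrons leaves Cu²⁺ with 11 − 2 = 9 d electrons.
With tetrahedral geometry the complex is necessarily high-spin.
Configuration: e⁴ t₂⁵ → 1 unpaired electron.
μ(spin-only) = √[1(1+2)] = √3 ≈ 1.73 μB.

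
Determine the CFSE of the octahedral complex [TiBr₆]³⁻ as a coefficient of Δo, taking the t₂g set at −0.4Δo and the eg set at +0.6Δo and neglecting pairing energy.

-0.4 Δo

Each Br⁻ contributes -1; 6 × (-1) = -6. With overall charge -3, Ti is in the +3 oxidation state.
Group 4 minus oxidation state +3 gives a d¹ configuration for Ti³⁺.
For octahedral d¹ the high- and low-spin configurations coincide.
Configuration: t₂g¹ eg⁰.
CFSE = 1(-0.4Δo) + 0(0.6Δo) = -0.4Δo + 0.0Δo = -0.4Δo.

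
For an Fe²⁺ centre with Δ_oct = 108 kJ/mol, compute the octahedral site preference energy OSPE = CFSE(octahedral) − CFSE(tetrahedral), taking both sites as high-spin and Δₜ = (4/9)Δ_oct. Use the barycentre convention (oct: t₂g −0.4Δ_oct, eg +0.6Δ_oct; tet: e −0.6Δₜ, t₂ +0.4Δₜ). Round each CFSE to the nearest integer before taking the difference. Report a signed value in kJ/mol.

Fe sits in group 8; removing 2 electrons leaves Fe²⁺ with 8 − 2 = 6 d electrons.
Octahedral (high-spin): t₂g⁴ eg², CFSE = 4(−0.4) + 2(+0.6) = -0.4Δ_oct = -0.4 × 108 = -43 kJ/mol.
Tetrahedral: e³ t₂³, CFSE = 3(−0.6) + 3(+0.4) = -0.6Δₜ = -0.6 × (4/9) × 108 = -29 kJ/mol.
Subtracting, OSPE = -43 − (-29) = -14 kJ/mol.

-14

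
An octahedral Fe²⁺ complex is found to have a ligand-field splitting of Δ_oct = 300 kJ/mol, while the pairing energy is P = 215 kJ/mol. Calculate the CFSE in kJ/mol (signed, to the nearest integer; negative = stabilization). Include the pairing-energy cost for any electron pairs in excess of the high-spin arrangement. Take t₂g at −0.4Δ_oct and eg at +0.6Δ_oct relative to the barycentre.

-290

Group 8 minus oxidation state +2 gives a d⁶ configuration for Fe²⁺.
With Δ_oct > P the complex is low-spin.
Configuration: t₂g⁶ eg⁰.
Orbital CFSE = -2.4Δ_oct = -2.4 × 300 = -720 kJ/mol.
Excess pairs vs high-spin: 3 − 1 = 2; pairing cost = +430 kJ/mol.
Net CFSE = -720 + 430 = -290 kJ/mol.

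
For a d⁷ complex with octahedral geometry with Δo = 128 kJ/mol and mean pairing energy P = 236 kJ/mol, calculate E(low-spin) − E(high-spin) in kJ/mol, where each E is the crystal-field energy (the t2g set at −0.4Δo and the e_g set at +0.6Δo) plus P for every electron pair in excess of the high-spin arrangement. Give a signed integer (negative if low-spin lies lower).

108

High-spin d⁷ fills as t2g^5 e_g^2 with CFSE 5(−0.4) + 2(+0.6) = -0.8Δo = -102 kJ/mol.
Low-spin: t2g^6 e_g^1, orbital CFSE = -1.8Δo = -230 kJ/mol; plus 1 excess pair × P = +236 kJ/mol; total 6 kJ/mol.
The difference is 6 − (-102) = 108 kJ/mol, so high-spin lies lower.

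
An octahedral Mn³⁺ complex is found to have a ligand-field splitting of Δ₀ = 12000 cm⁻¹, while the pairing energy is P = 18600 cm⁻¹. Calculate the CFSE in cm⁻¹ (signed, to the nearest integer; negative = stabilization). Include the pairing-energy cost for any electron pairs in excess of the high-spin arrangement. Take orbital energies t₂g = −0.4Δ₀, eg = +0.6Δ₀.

Group 7 minus oxidation state +3 gives a d⁴ configuration for Mn³⁺.
Here Δ₀ < P (12000 < 18600), so the high-spin state is favoured.
That gives t₂g³ eg¹.
Orbital CFSE = -0.6Δ₀ = -0.6 × 12000 = -7200 cm⁻¹.
High-spin has no excess pairs, so no pairing correction applies.

-7200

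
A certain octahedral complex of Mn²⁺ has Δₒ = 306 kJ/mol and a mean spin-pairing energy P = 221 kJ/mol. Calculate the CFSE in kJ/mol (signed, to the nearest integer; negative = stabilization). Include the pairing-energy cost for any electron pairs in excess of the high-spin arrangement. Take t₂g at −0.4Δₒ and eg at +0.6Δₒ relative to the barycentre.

-170

Group 7 minus oxidation state +2 gives a d⁵ configuration for Mn²⁺.
Δₒ > P, so pairing is preferred: the ground state is low-spin.
Configuration: t₂g⁵ eg⁰.
Orbital CFSE = -2.0Δₒ = -2.0 × 306 = -612 kJ/mol.
Excess pairs vs high-spin: 2 − 0 = 2; pairing cost = +442 kJ/mol.
Net CFSE = -612 + 442 = -170 kJ/mol.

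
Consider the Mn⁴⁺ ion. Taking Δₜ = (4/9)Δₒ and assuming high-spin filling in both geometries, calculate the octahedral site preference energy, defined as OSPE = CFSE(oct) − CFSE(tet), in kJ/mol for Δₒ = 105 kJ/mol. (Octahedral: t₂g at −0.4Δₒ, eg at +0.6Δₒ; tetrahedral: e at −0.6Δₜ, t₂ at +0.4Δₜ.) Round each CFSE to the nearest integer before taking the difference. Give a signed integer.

Mn is in group 7, so Mn⁴⁺ is d³ (7 − 4 = 3).
Octahedral high-spin t₂g³ eg⁰: CFSE = -1.2 × 105 = -126 kJ/mol.
Tetrahedral e² t₂¹ gives -0.8Δₜ = -0.8 × (4/9) × 105 = -37 kJ/mol.
Subtracting, OSPE = -126 − (-37) = -89 kJ/mol.

-89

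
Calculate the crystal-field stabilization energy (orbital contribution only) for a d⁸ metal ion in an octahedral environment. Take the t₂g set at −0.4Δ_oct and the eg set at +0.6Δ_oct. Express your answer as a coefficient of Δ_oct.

-1.2 Δ_oct

Configuration: t₂g⁶ eg².
CFSE = 6(-0.4Δ_oct) + 2(0.6Δ_oct) = -2.4Δ_oct + 1.2Δ_oct = -1.2Δ_oct.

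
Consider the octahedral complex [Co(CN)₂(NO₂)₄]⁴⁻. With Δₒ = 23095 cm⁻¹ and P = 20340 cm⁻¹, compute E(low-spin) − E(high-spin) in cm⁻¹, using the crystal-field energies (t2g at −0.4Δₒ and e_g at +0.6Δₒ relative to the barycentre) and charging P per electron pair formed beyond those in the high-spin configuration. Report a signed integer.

Ligand charges: 2×(-1) from CN⁻ and 4×(-1) from NO₂⁻ sum to -6; with overall charge -4, Co is +2.
Co sits in group 9; removing 2 electrons leaves Co²⁺ with 9 − 2 = 7 d electrons.
In the high-spin limit (t2g^5 e_g^2) the orbital term is -0.8Δₒ = -18476 cm⁻¹, with no excess pairing.
Low-spin t2g^6 e_g^1 gives -1.8Δₒ = -41571 cm⁻¹, but forming 1 extra pair costs 1P = 20340 cm⁻¹, so E(LS) = -41571 + 20340 = -21231 cm⁻¹.
The difference is -21231 − (-18476) = -2755 cm⁻¹, so low-spin lies lower.

-2755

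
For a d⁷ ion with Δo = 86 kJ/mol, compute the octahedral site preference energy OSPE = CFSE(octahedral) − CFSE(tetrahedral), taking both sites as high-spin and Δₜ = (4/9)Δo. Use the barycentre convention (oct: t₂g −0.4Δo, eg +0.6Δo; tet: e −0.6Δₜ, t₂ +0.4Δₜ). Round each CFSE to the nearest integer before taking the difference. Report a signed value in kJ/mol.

-23

In an octahedral site d⁷ (HS) is t2g^5 e_g^2, giving CFSE(oct) = -0.8Δo = -69 kJ/mol.
Tetrahedral e^4 t2^3 gives -1.2Δₜ = -1.2 × (4/9) × 86 = -46 kJ/mol.
OSPE = CFSE(oct) − CFSE(tet) = -69 − (-46) = -23 kJ/mol.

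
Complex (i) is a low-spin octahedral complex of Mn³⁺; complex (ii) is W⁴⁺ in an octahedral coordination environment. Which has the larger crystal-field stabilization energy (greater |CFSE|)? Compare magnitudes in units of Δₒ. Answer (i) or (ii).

(i): Mn³⁺: group 7, so d-count = 7 − 3 = 4; t₂g⁴ eg⁰, CFSE = -1.6Δₒ.
(ii): W is in group 6, so W⁴⁺ is d² (6 − 4 = 2); t₂g² eg⁰, CFSE = -0.8Δₒ.
So (i) has the larger |CFSE|.

(i)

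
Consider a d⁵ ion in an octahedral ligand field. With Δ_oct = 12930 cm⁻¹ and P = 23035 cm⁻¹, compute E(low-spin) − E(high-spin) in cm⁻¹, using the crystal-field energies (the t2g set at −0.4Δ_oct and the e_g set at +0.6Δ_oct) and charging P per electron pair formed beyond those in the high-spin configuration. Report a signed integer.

High-spin: t2g^3 e_g^2, CFSE = 0.0Δ_oct = 0 cm⁻¹.
Low-spin: t2g^5 e_g^0, orbital CFSE = -2.0Δ_oct = -25860 cm⁻¹; plus 2 excess pairs × P = +46070 cm⁻¹; total 20210 cm⁻¹.
The difference is 20210 − (0) = 20210 cm⁻¹, so high-spin lies lower.

20210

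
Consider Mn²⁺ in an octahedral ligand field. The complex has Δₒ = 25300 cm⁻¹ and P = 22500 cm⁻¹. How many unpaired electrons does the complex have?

1

Mn sits in group 7; removing 2 electrons leaves Mn²⁺ with 7 − 2 = 5 d electrons.
Here Δₒ > P (25300 > 22500), so the low-spin state is favoured.
That gives t₂g⁵ eg⁰.
Unpaired electrons: 1.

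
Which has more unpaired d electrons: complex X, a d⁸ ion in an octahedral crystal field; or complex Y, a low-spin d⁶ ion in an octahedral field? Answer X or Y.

X

X: For octahedral d⁸ the high- and low-spin configurations coincide; t2g^6 e_g^2 → 2 unpaired.
Y: t2g^6 e_g^0 → 0 unpaired.
So X has more unpaired electrons.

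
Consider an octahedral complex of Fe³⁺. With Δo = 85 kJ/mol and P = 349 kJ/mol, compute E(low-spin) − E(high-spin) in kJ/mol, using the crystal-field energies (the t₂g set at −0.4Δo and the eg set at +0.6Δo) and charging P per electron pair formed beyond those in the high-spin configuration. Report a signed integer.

528

Fe is in group 8, so Fe³⁺ is d⁵ (8 − 3 = 5).
In the high-spin limit (t₂g³ eg²) the orbital term is 0.0Δo = 0 kJ/mol, with no excess pairing.
For low-spin the configuration is t₂g⁵ eg⁰: orbital energy -2.0 × 85 = -170 kJ/mol, and 2 additional pairs relative to high-spin add 698 kJ/mol, giving 528 kJ/mol.
The difference is 528 − (0) = 528 kJ/mol, so high-spin lies lower.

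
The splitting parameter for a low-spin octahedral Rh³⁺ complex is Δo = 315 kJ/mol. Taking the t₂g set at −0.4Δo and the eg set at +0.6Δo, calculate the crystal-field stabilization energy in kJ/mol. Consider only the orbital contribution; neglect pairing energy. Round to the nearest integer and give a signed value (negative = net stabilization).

Rh sits in group 9; removing 3 electrons leaves Rh³⁺ with 9 − 3 = 6 d electrons.
Electron filling gives t₂g⁶ eg⁰.
Orbital CFSE = 6(-0.4) + 0(0.6) = -2.4Δo = -2.4 × 315 = -756 kJ/mol.

-756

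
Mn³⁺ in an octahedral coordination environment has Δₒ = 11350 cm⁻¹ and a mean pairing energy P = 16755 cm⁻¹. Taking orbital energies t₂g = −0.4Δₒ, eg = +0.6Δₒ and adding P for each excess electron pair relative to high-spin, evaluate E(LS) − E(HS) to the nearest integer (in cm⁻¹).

Mn sits in group 7; removing 3 electrons leaves Mn³⁺ with 7 − 3 = 4 d electrons.
High-spin: t₂g³ eg¹, CFSE = -0.6Δₒ = -6810 cm⁻¹.
For low-spin the configuration is t₂g⁴ eg⁰: orbital energy -1.6 × 11350 = -18160 cm⁻¹, and 1 additional pair relative to high-spin adds 16755 cm⁻¹, giving -1405 cm⁻¹.
Thus E(LS) − E(HS) = 5405 cm⁻¹.

5405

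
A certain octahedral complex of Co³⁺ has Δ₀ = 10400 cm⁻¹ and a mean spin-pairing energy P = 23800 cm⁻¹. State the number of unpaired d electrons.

4

Co sits in group 9; removing 3 electrons leaves Co³⁺ with 9 − 3 = 6 d electrons.
Since Δ₀ = 10400 cm⁻¹ < P = 23800 cm⁻¹, the complex adopts the high-spin configuration.
Filling d⁶ accordingly: t₂g⁴ eg².
Unpaired electrons: 4.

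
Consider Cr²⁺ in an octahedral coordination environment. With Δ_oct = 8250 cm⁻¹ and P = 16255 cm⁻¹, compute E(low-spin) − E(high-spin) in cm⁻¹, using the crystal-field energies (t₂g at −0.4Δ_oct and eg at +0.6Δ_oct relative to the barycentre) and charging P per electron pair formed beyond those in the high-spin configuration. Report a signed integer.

Cr is in group 6, so Cr²⁺ is d⁴ (6 − 2 = 4).
High-spin d⁴ fills as t₂g³ eg¹ with CFSE 3(−0.4) + 1(+0.6) = -0.6Δ_oct = -4950 cm⁻¹.
For low-spin the configuration is t₂g⁴ eg⁰: orbital energy -1.6 × 8250 = -13200 cm⁻¹, and 1 additional pair relative to high-spin adds 16255 cm⁻¹, giving 3055 cm⁻¹.
E(LS) − E(HS) = 3055 − (-4950) = 8005 cm⁻¹.

8005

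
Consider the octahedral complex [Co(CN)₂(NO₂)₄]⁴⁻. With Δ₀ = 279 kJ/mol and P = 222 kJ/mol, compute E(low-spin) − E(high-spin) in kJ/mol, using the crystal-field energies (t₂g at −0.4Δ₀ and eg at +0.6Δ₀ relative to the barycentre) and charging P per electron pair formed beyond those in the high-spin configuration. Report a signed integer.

Ligand charges: 2×(-1) from CN⁻ and 4×(-1) from NO₂⁻ sum to -6; with overall charge -4, Co is +2.
Co is in group 9, so Co²⁺ is d⁷ (9 − 2 = 7).
High-spin: t₂g⁵ eg², CFSE = -0.8Δ₀ = -223 kJ/mol.
For low-spin the configuration is t₂g⁶ eg¹: orbital energy -1.8 × 279 = -502 kJ/mol, and 1 additional pair relative to high-spin adds 222 kJ/mol, giving -280 kJ/mol.
Thus E(LS) − E(HS) = -57 kJ/mol.

-57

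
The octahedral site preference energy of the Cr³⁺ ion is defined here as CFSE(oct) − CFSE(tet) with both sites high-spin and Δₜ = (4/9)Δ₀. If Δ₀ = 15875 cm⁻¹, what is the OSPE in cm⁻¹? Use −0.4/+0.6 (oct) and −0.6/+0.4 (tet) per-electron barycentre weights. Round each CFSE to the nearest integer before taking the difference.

Cr is in group 6, so Cr³⁺ is d³ (6 − 3 = 3).
Octahedral (high-spin): t₂g³ eg⁰, CFSE = 3(−0.4) + 0(+0.6) = -1.2Δ₀ = -1.2 × 15875 = -19050 cm⁻¹.
Tetrahedral: e² t₂¹, CFSE = 2(−0.6) + 1(+0.4) = -0.8Δₜ = -0.8 × (4/9) × 15875 = -5644 cm⁻¹.
OSPE = -19050 − (-5644) = -13406 cm⁻¹.

-13406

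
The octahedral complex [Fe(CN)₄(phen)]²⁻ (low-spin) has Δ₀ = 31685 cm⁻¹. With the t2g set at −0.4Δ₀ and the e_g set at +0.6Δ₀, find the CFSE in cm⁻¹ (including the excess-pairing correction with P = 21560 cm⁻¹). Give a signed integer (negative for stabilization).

Ligand charges: 4×(-1) from CN⁻ and 1×(+0) from phen sum to -4; with overall charge -2, Fe is +2.
Fe²⁺: group 8, so d-count = 8 − 2 = 6.
Configuration: t2g^6 e_g^0.
CFSE(orbital) = 6×(-0.4Δ₀) + 0×(0.6Δ₀) = -2.4Δ₀; with Δ₀ = 31685 cm⁻¹ that is -76044 cm⁻¹.
High-spin d⁶ would be t2g^4 e_g^2 with 1 pair; low-spin has 3, so 2 excess pairs cost +2P = +43120 cm⁻¹.
Combining: -76044 + 43120 = -32924 cm⁻¹.

-32924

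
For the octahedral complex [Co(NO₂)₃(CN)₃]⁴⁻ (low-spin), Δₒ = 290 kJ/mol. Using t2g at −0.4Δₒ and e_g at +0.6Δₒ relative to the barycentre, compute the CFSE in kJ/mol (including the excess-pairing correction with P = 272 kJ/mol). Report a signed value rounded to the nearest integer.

Ligand charges: 3×(-1) from NO₂⁻ and 3×(-1) from CN⁻ sum to -6; with overall charge -4, Co is +2.
Co sits in group 9; removing 2 electrons leaves Co²⁺ with 9 − 2 = 7 d electrons.
Configuration: t2g^6 e_g^1.
The orbital stabilization is -1.8Δₒ = -1.8 × 290 = -522 kJ/mol.
Pairing penalty: 3 pairs vs 2 in the high-spin reference → 1 extra × P = 272 kJ/mol.
Overall CFSE = -522 + 272 = -250 kJ/mol.

-250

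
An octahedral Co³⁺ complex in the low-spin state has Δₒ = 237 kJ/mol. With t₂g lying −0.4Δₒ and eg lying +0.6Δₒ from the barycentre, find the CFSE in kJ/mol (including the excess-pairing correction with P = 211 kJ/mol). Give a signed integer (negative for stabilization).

Co sits in group 9; removing 3 electrons leaves Co³⁺ with 9 − 3 = 6 d electrons.
The d⁶ electrons fill as t₂g⁶ eg⁰.
Orbital CFSE = 6(-0.4) + 0(0.6) = -2.4Δₒ = -2.4 × 237 = -569 kJ/mol.
High-spin d⁶ would be t₂g⁴ eg² with 1 pair; low-spin has 3, so 2 excess pairs cost +2P = +422 kJ/mol.
Combining: -569 + 422 = -147 kJ/mol.

-147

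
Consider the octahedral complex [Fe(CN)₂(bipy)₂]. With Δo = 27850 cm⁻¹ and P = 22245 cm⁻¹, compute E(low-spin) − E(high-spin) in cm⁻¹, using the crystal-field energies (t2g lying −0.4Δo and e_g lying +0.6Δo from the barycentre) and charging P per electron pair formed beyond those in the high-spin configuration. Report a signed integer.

-11210

Ligand charges: 2×(-1) from CN⁻ and 2×(+0) from bipy sum to -2; with overall charge +0, Fe is +2.
Fe sits in group 8; removing 2 electrons leaves Fe²⁺ with 8 − 2 = 6 d electrons.
High-spin: t2g^4 e_g^2, CFSE = -0.4Δo = -11140 cm⁻¹.
Low-spin t2g^6 e_g^0 gives -2.4Δo = -66840 cm⁻¹, but forming 2 extra pairs costs 2P = 44490 cm⁻¹, so E(LS) = -66840 + 44490 = -22350 cm⁻¹.
E(LS) − E(HS) = -22350 − (-11140) = -11210 cm⁻¹.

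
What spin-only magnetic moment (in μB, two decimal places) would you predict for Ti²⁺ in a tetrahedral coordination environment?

Group 4 minus oxidation state +2 gives a d² configuration for Ti²⁺.
With tetrahedral geometry the complex is necessarily high-spin.
Configuration: e² t₂⁰ → 2 unpaired electrons.
μ(spin-only) = √[2(2+2)] = √8 ≈ 2.83 μB.

2.83 μB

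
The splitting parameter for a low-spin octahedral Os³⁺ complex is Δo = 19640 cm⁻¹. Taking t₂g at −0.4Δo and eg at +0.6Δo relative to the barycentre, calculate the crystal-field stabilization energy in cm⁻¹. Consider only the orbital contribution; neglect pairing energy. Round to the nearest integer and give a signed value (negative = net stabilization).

Os sits in group 8; removing 3 electrons leaves Os³⁺ with 8 − 3 = 5 d electrons.
Configuration: t₂g⁵ eg⁰.
The orbital stabilization is -2.0Δo = -2.0 × 19640 = -39280 cm⁻¹.

-39280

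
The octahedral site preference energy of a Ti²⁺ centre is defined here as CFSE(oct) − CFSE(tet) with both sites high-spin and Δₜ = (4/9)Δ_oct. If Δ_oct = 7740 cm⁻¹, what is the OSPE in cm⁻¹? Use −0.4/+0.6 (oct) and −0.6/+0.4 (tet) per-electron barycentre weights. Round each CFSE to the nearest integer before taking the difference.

Ti sits in group 4; removing 2 electrons leaves Ti²⁺ with 4 − 2 = 2 d electrons.
Octahedral high-spin t2g^2 e_g^0: CFSE = -0.8 × 7740 = -6192 cm⁻¹.
In a tetrahedral site the filling is e^2 t2^0: CFSE(tet) = -1.2Δₜ = -1.2 × (4/9)(7740) = -4128 cm⁻¹.
OSPE = -6192 − (-4128) = -2064 cm⁻¹.

-2064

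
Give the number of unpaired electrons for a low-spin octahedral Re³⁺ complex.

Re³⁺: group 7, so d-count = 7 − 3 = 4.
Configuration: t₂g⁴ eg⁰, giving 2 unpaired electrons.

2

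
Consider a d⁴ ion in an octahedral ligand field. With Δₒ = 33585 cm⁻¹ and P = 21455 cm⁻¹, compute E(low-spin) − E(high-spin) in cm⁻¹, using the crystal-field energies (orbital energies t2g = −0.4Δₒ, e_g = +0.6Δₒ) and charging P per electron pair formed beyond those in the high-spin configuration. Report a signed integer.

High-spin: t2g^3 e_g^1, CFSE = -0.6Δₒ = -20151 cm⁻¹.
For low-spin the configuration is t2g^4 e_g^0: orbital energy -1.6 × 33585 = -53736 cm⁻¹, and 1 additional pair relative to high-spin adds 21455 cm⁻¹, giving -32281 cm⁻¹.
Thus E(LS) − E(HS) = -12130 cm⁻¹.

-12130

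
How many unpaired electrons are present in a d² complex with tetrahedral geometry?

With tetrahedral geometry the complex is necessarily high-spin.
Configuration: e^2 t2^0, giving 2 unpaired electrons.

2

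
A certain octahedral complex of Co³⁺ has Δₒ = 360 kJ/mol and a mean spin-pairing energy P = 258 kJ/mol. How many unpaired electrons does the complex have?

Co sits in group 9; removing 3 electrons leaves Co³⁺ with 9 − 3 = 6 d electrons.
Δₒ > P, so pairing is preferred: the ground state is low-spin.
Filling d⁶ accordingly: t2g^6 e_g^0.
Unpaired electrons: 0.

0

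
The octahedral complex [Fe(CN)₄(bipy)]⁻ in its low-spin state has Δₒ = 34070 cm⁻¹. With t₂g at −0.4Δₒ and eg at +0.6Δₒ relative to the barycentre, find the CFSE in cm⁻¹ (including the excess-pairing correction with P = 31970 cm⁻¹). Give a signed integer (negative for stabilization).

Ligand charges: 4×(-1) from CN⁻ and 1×(+0) from bipy sum to -4; with overall charge -1, Fe is +3.
Fe sits in group 8; removing 3 electrons leaves Fe³⁺ with 8 − 3 = 5 d electrons.
Electron filling gives t₂g⁵ eg⁰.
The orbital stabilization is -2.0Δₒ = -2.0 × 34070 = -68140 cm⁻¹.
High-spin d⁵ would be t₂g³ eg² with 0 pairs; low-spin has 2, so 2 excess pairs cost +2P = +63940 cm⁻¹.
Combining: -68140 + 63940 = -4200 cm⁻¹.

-4200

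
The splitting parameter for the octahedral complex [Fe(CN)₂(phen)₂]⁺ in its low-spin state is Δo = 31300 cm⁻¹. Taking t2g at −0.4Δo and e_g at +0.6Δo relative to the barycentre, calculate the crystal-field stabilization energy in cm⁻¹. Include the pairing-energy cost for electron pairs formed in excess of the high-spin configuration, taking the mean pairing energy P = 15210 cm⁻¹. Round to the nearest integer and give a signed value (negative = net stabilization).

-32180

Ligand charges: 2×(-1) from CN⁻ and 2×(+0) from phen sum to -2; with overall charge +1, Fe is +3.
Fe is in group 8, so Fe³⁺ is d⁵ (8 − 3 = 5).
The d⁵ electrons fill as t2g^5 e_g^0.
Orbital CFSE = 5(-0.4) + 0(0.6) = -2.0Δo = -2.0 × 31300 = -62600 cm⁻¹.
High-spin d⁵ would be t2g^3 e_g^2 with 0 pairs; low-spin has 2, so 2 excess pairs cost +2P = +30420 cm⁻¹.
Combining: -62600 + 30420 = -32180 cm⁻¹.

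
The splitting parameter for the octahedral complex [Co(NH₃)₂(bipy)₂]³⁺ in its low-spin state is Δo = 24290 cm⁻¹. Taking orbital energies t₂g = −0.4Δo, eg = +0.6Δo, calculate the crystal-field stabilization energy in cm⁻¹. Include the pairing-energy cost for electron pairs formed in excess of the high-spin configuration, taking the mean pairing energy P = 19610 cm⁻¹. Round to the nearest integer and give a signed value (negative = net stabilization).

Ligand charges: 2×(+0) from NH₃ and 2×(+0) from bipy sum to +0; with overall charge +3, Co is +3.
Co³⁺: group 9, so d-count = 9 − 3 = 6.
Electron filling gives t₂g⁶ eg⁰.
Orbital CFSE = 6(-0.4) + 0(0.6) = -2.4Δo = -2.4 × 24290 = -58296 cm⁻¹.
Relative to high-spin t₂g⁴ eg² (1 paired), the low-spin configuration has 2 additional pairs, contributing +2 × 19610 = +39220 cm⁻¹.
Overall CFSE = -58296 + 39220 = -19076 cm⁻¹.

-19076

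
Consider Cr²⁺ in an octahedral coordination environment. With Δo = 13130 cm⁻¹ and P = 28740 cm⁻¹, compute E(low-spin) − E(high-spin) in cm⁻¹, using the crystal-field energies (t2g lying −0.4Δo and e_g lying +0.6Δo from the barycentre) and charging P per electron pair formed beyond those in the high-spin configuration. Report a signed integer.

Cr is in group 6, so Cr²⁺ is d⁴ (6 − 2 = 4).
High-spin: t2g^3 e_g^1, CFSE = -0.6Δo = -7878 cm⁻¹.
Low-spin t2g^4 e_g^0 gives -1.6Δo = -21008 cm⁻¹, but forming 1 extra pair costs 1P = 28740 cm⁻¹, so E(LS) = -21008 + 28740 = 7732 cm⁻¹.
Thus E(LS) − E(HS) = 15610 cm⁻¹.

15610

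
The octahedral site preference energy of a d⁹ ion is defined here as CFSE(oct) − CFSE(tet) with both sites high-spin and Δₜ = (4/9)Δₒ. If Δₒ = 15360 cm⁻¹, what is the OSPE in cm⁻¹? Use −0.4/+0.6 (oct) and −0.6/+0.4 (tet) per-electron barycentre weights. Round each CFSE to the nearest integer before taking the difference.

-6485

Octahedral high-spin t2g^6 e_g^3: CFSE = -0.6 × 15360 = -9216 cm⁻¹.
Tetrahedral: e^4 t2^5, CFSE = 4(−0.6) + 5(+0.4) = -0.4Δₜ = -0.4 × (4/9) × 15360 = -2731 cm⁻¹.
Subtracting, OSPE = -9216 − (-2731) = -6485 cm⁻¹.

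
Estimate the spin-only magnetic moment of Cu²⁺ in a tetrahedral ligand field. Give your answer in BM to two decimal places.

Cu²⁺: group 11, so d-count = 11 − 2 = 9.
Tetrahedral fields are weak (Δₜ ≈ 4/9 Δₒ), so electrons fill high-spin.
Configuration: e^4 t2^5 → 1 unpaired electron.
μ(spin-only) = √[1(1+2)] = √3 ≈ 1.73 BM.

1.73 BM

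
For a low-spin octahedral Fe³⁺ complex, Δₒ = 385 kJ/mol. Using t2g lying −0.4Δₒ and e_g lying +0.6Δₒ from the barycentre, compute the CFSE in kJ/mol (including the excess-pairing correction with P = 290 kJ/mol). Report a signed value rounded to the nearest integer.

-190

Fe sits in group 8; removing 3 electrons leaves Fe³⁺ with 8 − 3 = 5 d electrons.
The d⁵ electrons fill as t2g^5 e_g^0.
The orbital stabilization is -2.0Δₒ = -2.0 × 385 = -770 kJ/mol.
Pairing penalty: 2 pairs vs 0 in the high-spin reference → 2 extra × P = 580 kJ/mol.
Net CFSE = -770 + 580 = -190 kJ/mol.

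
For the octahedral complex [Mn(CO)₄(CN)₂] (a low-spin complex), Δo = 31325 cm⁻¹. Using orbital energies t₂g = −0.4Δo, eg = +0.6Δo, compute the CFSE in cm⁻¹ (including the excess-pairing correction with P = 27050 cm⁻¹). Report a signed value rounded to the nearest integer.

Ligand charges: 4×(+0) from CO and 2×(-1) from CN⁻ sum to -2; with overall charge +0, Mn is +2.
Mn is in group 7, so Mn²⁺ is d⁵ (7 − 2 = 5).
The d⁵ electrons fill as t₂g⁵ eg⁰.
CFSE(orbital) = 5×(-0.4Δo) + 0×(0.6Δo) = -2.0Δo; with Δo = 31325 cm⁻¹ that is -62650 cm⁻¹.
High-spin d⁵ would be t₂g³ eg² with 0 pairs; low-spin has 2, so 2 excess pairs cost +2P = +54100 cm⁻¹.
Overall CFSE = -62650 + 54100 = -8550 cm⁻¹.

-8550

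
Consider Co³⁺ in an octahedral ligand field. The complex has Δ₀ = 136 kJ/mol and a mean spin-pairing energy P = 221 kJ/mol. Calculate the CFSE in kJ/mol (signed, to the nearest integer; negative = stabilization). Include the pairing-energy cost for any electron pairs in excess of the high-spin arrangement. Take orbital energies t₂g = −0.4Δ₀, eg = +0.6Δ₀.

-54

Co is in group 9, so Co³⁺ is d⁶ (9 − 3 = 6).
Since Δ₀ = 136 kJ/mol < P = 221 kJ/mol, the complex adopts the high-spin configuration.
That gives t₂g⁴ eg².
Orbital CFSE = -0.4Δ₀ = -0.4 × 136 = -54 kJ/mol.
High-spin has no excess pairs, so no pairing correction applies.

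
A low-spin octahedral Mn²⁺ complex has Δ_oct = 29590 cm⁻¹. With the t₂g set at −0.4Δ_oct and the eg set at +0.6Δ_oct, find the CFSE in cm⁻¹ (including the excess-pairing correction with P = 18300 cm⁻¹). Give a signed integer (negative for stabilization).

Mn sits in group 7; removing 2 electrons leaves Mn²⁺ with 7 − 2 = 5 d electrons.
The d⁵ electrons fill as t₂g⁵ eg⁰.
The orbital stabilization is -2.0Δ_oct = -2.0 × 29590 = -59180 cm⁻¹.
Pairing penalty: 2 pairs vs 0 in the high-spin reference → 2 extra × P = 36600 cm⁻¹.
Combining: -59180 + 36600 = -22580 cm⁻¹.

-22580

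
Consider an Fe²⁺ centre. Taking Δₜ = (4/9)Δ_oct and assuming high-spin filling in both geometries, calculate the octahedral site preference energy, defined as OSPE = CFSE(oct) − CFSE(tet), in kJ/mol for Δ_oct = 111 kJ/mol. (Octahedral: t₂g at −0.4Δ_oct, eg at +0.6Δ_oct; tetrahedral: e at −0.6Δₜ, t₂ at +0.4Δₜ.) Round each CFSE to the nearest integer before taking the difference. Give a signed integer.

-14

Group 8 minus oxidation state +2 gives a d⁶ configuration for Fe²⁺.
In an octahedral site d⁶ (HS) is t₂g⁴ eg², giving CFSE(oct) = -0.4Δ_oct = -44 kJ/mol.
Tetrahedral e³ t₂³ gives -0.6Δₜ = -0.6 × (4/9) × 111 = -30 kJ/mol.
OSPE = -44 − (-30) = -14 kJ/mol.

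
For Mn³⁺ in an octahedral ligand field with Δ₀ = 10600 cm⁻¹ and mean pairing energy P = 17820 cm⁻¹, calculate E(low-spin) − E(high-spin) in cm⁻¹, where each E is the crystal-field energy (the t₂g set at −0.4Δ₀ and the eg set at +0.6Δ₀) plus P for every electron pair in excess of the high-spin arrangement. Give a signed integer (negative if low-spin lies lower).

7220

Mn³⁺: group 7, so d-count = 7 − 3 = 4.
High-spin d⁴ fills as t₂g³ eg¹ with CFSE 3(−0.4) + 1(+0.6) = -0.6Δ₀ = -6360 cm⁻¹.
Low-spin: t₂g⁴ eg⁰, orbital CFSE = -1.6Δ₀ = -16960 cm⁻¹; plus 1 excess pair × P = +17820 cm⁻¹; total 860 cm⁻¹.
E(LS) − E(HS) = 860 − (-6360) = 7220 cm⁻¹.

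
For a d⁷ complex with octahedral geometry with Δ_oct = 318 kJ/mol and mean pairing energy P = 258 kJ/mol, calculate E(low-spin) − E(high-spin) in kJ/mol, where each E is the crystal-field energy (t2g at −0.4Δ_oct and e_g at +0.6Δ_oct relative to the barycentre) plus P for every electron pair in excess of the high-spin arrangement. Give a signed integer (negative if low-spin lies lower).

In the high-spin limit (t2g^5 e_g^2) the orbital term is -0.8Δ_oct = -254 kJ/mol, with no excess pairing.
For low-spin the configuration is t2g^6 e_g^1: orbital energy -1.8 × 318 = -572 kJ/mol, and 1 additional pair relative to high-spin adds 258 kJ/mol, giving -314 kJ/mol.
The difference is -314 − (-254) = -60 kJ/mol, so low-spin lies lower.

-60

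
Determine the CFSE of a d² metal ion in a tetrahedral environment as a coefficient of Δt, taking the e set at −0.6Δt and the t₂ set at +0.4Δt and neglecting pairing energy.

-1.2 Δt

With tetrahedral geometry the complex is necessarily high-spin.
Configuration: e² t₂⁰.
CFSE = 2(-0.6Δt) + 0(0.4Δt) = -1.2Δt + 0.0Δt = -1.2Δt.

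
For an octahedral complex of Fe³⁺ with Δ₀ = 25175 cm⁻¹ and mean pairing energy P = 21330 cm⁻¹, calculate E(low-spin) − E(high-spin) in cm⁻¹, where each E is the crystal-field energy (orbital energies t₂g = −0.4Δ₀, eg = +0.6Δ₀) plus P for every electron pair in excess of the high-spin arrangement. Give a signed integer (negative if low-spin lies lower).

-7690

Fe³⁺: group 8, so d-count = 8 − 3 = 5.
In the high-spin limit (t₂g³ eg²) the orbital term is 0.0Δ₀ = 0 cm⁻¹, with no excess pairing.
Low-spin t₂g⁵ eg⁰ gives -2.0Δ₀ = -50350 cm⁻¹, but forming 2 extra pairs costs 2P = 42660 cm⁻¹, so E(LS) = -50350 + 42660 = -7690 cm⁻¹.
The difference is -7690 − (0) = -7690 cm⁻¹, so low-spin lies lower.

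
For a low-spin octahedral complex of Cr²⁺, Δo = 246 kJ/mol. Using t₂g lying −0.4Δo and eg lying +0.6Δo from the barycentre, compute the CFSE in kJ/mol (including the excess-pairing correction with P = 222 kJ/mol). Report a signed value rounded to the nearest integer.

Cr sits in group 6; removing 2 electrons leaves Cr²⁺ with 6 − 2 = 4 d electrons.
Configuration: t₂g⁴ eg⁰.
CFSE(orbital) = 4×(-0.4Δo) + 0×(0.6Δo) = -1.6Δo; with Δo = 246 kJ/mol that is -394 kJ/mol.
Pairing penalty: 1 pair vs 0 in the high-spin reference → 1 extra × P = 222 kJ/mol.
Net CFSE = -394 + 222 = -172 kJ/mol.

-172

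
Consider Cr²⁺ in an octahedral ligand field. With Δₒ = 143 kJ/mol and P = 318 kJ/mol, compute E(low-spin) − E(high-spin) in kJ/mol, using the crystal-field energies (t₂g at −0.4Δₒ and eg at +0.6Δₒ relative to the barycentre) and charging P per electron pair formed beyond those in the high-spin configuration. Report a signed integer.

Cr is in group 6, so Cr²⁺ is d⁴ (6 − 2 = 4).
In the high-spin limit (t₂g³ eg¹) the orbital term is -0.6Δₒ = -86 kJ/mol, with no excess pairing.
Low-spin t₂g⁴ eg⁰ gives -1.6Δₒ = -229 kJ/mol, but forming 1 extra pair costs 1P = 318 kJ/mol, so E(LS) = -229 + 318 = 89 kJ/mol.
E(LS) − E(HS) = 89 − (-86) = 175 kJ/mol.

175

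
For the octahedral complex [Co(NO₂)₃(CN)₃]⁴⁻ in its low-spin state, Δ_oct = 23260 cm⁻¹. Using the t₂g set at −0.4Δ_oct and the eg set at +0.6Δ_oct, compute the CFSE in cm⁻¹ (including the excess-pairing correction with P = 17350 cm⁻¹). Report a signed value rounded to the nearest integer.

-24518

Ligand charges: 3×(-1) from NO₂⁻ and 3×(-1) from CN⁻ sum to -6; with overall charge -4, Co is +2.
Co is in group 9, so Co²⁺ is d⁷ (9 − 2 = 7).
The d⁷ electrons fill as t₂g⁶ eg¹.
The orbital stabilization is -1.8Δ_oct = -1.8 × 23260 = -41868 cm⁻¹.
Pairing penalty: 3 pairs vs 2 in the high-spin reference → 1 extra × P = 17350 cm⁻¹.
Combining: -41868 + 17350 = -24518 cm⁻¹.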